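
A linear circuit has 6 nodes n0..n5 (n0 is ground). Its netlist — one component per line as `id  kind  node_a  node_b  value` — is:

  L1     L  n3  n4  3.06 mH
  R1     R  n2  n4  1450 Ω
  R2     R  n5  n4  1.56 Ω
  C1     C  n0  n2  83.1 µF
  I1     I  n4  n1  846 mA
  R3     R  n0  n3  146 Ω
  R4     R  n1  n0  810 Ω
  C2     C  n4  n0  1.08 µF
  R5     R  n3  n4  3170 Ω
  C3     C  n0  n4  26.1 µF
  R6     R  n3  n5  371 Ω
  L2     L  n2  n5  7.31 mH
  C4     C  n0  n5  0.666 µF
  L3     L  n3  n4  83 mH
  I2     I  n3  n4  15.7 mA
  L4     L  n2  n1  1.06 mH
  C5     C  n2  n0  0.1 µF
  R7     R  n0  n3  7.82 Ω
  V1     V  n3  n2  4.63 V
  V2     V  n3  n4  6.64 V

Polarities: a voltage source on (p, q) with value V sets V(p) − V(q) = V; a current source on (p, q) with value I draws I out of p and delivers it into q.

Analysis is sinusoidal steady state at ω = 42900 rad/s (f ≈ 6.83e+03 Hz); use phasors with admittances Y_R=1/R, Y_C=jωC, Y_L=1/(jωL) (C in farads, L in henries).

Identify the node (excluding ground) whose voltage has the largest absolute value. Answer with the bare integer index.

1

Element admittances at ω=42900 rad/s:
  Y(L1) = 0.000-0.007618j S between n3,n4
  Y(R1) = 0.0006897+0.000j S between n2,n4
  Y(R2) = 0.6410+0.000j S between n5,n4
  Y(C1) = 0.000+3.565j S between n0,n2
  I1: injects 0.846 A into n1 (from n4)
  Y(R3) = 0.006849+0.000j S between n0,n3
  Y(R4) = 0.001235+0.000j S between n1,n0
  Y(C2) = 0.000+0.04633j S between n4,n0
  Y(R5) = 0.0003155+0.000j S between n3,n4
  Y(C3) = 0.000+1.120j S between n0,n4
  Y(R6) = 0.002695+0.000j S between n3,n5
  Y(L2) = 0.000-0.003189j S between n2,n5
  Y(C4) = 0.000+0.02857j S between n0,n5
  Y(L3) = 0.000-0.0002808j S between n3,n4
  I2: injects 0.0157 A into n4 (from n3)
  Y(L4) = 0.000-0.02199j S between n2,n1
  Y(C5) = 0.000+0.004290j S between n2,n0
  Y(R7) = 0.1279+0.000j S between n0,n3
  V1: constraint V(n3)−V(n2) = 4.63
  V2: constraint V(n3)−V(n4) = 6.64
Assemble and solve the 7×7 MNA system:
  V(n1)=2.649+38.47j  V(n2)=0.4897+0.1451j  V(n3)=5.120+0.1451j  V(n4)=-1.520+0.1451j  V(n5)=-1.484+0.2012j
  i(V1)=-1.360+1.789j  i(V2)=0.6342-1.756j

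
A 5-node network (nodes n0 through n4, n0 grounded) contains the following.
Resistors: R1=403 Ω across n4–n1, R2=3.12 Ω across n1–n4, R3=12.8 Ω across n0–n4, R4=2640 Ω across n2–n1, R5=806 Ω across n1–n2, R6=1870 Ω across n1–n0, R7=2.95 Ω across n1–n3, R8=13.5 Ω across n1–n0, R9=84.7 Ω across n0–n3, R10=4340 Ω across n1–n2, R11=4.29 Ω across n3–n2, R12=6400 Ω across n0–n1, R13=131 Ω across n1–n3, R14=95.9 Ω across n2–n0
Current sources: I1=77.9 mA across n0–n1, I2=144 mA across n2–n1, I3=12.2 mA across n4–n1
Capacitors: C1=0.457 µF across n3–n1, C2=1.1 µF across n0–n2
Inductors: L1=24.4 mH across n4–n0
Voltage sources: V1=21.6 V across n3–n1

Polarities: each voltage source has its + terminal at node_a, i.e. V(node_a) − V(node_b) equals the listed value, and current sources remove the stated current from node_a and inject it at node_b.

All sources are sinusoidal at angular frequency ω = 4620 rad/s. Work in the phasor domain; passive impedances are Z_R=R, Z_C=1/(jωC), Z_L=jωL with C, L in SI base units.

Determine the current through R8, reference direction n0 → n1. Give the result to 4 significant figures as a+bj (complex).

MNA unknowns: 4 node voltages V₁..V_4 plus 1 source current (V1)
R1: Y=0.002481+0.000j on G[4,1]
I1: z[0]−=0.0779, z[1]+=0.0779
R2: Y=0.3205+0.000j on G[1,4]
R3: Y=0.07812+0.000j on G[0,4]
R4: Y=0.0003788+0.000j on G[2,1]
R5: Y=0.001241+0.000j on G[1,2]
R6: Y=0.0005348+0.000j on G[1,0]
C1: Y=0.000+0.002111j on G[3,1]
R7: Y=0.3390+0.000j on G[1,3]
R8: Y=0.07407+0.000j on G[1,0]
I2: z[2]−=0.144, z[1]+=0.144
C2: Y=0.000+0.005082j on G[0,2]
L1: Y=0.000-0.008871j on G[4,0]
I3: z[4]−=0.0122, z[1]+=0.0122
R9: Y=0.01181+0.000j on G[0,3]
R10: Y=0.0002304+0.000j on G[1,2]
R11: Y=0.2331+0.000j on G[3,2]
R12: Y=0.0001563+0.000j on G[0,1]
R13: Y=0.007634+0.000j on G[1,3]
R14: Y=0.01043+0.000j on G[2,0]
V1: row V3−V1=21.6, i_V1 at 3,1
solve → V1=-2.404-0.6249j, V2=17.61-0.9631j, V3=19.20-0.6249j, V4=-1.954-0.5464j
aux → i_V1=-8.083-0.1171j

0.1781+0.04629j A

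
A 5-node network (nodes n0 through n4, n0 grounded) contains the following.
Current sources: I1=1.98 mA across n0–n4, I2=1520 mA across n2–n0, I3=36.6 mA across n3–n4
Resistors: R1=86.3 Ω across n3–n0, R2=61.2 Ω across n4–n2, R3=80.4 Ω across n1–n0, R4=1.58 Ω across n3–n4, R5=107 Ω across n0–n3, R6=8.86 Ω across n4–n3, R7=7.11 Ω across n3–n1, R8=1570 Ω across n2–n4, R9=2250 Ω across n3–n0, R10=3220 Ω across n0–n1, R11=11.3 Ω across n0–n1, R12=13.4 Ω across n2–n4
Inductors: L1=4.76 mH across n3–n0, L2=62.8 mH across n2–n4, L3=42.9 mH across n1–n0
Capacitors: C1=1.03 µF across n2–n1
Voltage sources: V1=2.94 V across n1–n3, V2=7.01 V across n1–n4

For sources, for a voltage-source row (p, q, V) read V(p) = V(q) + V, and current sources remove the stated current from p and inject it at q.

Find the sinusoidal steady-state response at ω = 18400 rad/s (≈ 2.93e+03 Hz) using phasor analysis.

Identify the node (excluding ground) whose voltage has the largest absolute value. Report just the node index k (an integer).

2

MNA unknowns: 4 node voltages V₁..V_4 plus 2 source currents (V1, V2)
I1: z[0]−=0.00198, z[4]+=0.00198
R1: Y=0.01159+0.000j on G[3,0]
R2: Y=0.01634+0.000j on G[4,2]
R3: Y=0.01244+0.000j on G[1,0]
R4: Y=0.6329+0.000j on G[3,4]
R5: Y=0.009346+0.000j on G[0,3]
R6: Y=0.1129+0.000j on G[4,3]
I2: z[2]−=1.52, z[0]+=1.52
L1: Y=0.000-0.01142j on G[3,0]
R7: Y=0.1406+0.000j on G[3,1]
R8: Y=0.0006369+0.000j on G[2,4]
L2: Y=0.000-0.0008654j on G[2,4]
I3: z[3]−=0.0366, z[4]+=0.0366
L3: Y=0.000-0.001267j on G[1,0]
R9: Y=0.0004444+0.000j on G[3,0]
R10: Y=0.0003106+0.000j on G[0,1]
C1: Y=0.000+0.01895j on G[2,1]
R11: Y=0.08850+0.000j on G[0,1]
R12: Y=0.07463+0.000j on G[2,4]
V1: row V1−V3=2.94, i_V1 at 1,3
V2: row V1−V4=7.01, i_V2 at 1,4
solve → V1=-11.71-1.485j, V2=-34.42+3.064j, V3=-14.65-1.485j, V4=-18.72-1.485j
aux → i_V1=2.328+0.1356j, i_V2=-1.640-0.4303j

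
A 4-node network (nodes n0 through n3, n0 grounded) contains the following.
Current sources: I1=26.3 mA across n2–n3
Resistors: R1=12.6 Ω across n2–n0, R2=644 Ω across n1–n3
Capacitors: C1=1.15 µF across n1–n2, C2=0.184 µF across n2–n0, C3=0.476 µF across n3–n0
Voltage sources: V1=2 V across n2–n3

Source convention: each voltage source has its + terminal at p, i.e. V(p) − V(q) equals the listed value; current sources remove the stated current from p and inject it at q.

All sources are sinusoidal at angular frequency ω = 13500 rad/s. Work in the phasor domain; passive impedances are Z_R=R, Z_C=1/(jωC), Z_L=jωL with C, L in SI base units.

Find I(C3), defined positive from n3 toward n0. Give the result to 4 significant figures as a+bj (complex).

Apply KCL at each of the 3 non-ground nodes and solve the resulting linear system.
Node n1: branches {R2, C1} → V_1 = -0.001856+0.3580j
Node n2: branches {I1, R1, C1, C2, V1} → V_2 = 0.01795+0.1599j
Node n3: branches {I1, R2, C3, V1} → V_3 = -1.982+0.1599j
Source currents: i(V1)=-0.03040-0.01304j

-0.001028-0.01274j A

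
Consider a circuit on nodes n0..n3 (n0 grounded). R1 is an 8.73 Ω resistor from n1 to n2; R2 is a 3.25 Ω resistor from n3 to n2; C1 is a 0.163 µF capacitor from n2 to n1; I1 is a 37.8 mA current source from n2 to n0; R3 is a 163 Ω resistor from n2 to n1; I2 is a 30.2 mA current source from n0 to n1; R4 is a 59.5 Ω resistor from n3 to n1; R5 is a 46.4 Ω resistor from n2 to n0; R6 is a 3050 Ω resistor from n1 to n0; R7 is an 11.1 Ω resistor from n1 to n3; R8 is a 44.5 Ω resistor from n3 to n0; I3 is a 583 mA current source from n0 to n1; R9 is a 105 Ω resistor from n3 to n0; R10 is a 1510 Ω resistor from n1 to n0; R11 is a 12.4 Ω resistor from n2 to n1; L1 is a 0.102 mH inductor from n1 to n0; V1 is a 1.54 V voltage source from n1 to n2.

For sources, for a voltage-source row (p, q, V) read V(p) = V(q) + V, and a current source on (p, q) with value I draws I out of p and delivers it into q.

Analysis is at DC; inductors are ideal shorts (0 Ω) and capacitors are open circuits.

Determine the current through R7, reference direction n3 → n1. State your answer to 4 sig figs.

-0.09559 A

MNA unknowns: 3 node voltages V₁..V_3 plus 2 source currents (L1, V1)
R1: Y=0.1145 on G[1,2]
R2: Y=0.3077 on G[3,2]
C1: Y=0.000 on G[2,1]
I1: z[2]−=0.0378, z[0]+=0.0378
R3: Y=0.006135 on G[2,1]
I2: z[0]−=0.0302, z[1]+=0.0302
R4: Y=0.01681 on G[3,1]
R5: Y=0.02155 on G[2,0]
R6: Y=0.0003279 on G[1,0]
R7: Y=0.09009 on G[1,3]
R8: Y=0.02247 on G[3,0]
I3: z[0]−=0.583, z[1]+=0.583
R9: Y=0.009524 on G[3,0]
R10: Y=0.0006623 on G[1,0]
R11: Y=0.08065 on G[2,1]
L1: row V1−V0=0, i_L1 at 1,0
V1: row V1−V2=1.54, i_V1 at 1,2
solve → V1=0.000, V2=-1.540, V3=-1.061
aux → i_L1=0.6425, i_V1=-0.4528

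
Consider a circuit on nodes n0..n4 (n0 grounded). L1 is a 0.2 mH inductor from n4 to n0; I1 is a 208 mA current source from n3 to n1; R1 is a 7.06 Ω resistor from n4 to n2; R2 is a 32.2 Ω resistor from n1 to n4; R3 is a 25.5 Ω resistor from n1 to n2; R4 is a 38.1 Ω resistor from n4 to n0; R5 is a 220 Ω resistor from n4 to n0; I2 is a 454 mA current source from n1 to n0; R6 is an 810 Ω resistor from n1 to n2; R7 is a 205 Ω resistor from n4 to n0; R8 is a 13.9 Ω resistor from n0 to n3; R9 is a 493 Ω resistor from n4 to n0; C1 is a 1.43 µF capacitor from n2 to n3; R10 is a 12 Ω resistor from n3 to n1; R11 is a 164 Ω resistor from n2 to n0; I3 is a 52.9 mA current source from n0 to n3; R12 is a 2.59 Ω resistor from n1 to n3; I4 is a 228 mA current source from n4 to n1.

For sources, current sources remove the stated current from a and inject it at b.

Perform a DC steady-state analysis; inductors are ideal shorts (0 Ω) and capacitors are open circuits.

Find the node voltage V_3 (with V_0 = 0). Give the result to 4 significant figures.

-1.343 V

MNA unknowns: 4 node voltages V₁..V_4 plus 1 source current (L1)
L1: row V4−V0=0, i_L1 at 4,0
I1: z[3]−=0.208, z[1]+=0.208
R1: Y=0.1416 on G[4,2]
R2: Y=0.03106 on G[1,4]
R3: Y=0.03922 on G[1,2]
R4: Y=0.02625 on G[4,0]
R5: Y=0.004545 on G[4,0]
I2: z[1]−=0.454, z[0]+=0.454
R6: Y=0.001235 on G[1,2]
R7: Y=0.004878 on G[4,0]
R8: Y=0.07194 on G[0,3]
R9: Y=0.002028 on G[4,0]
C1: Y=0.000 on G[2,3]
R10: Y=0.08333 on G[3,1]
R11: Y=0.006098 on G[2,0]
I3: z[0]−=0.0529, z[3]+=0.0529
R12: Y=0.3861 on G[1,3]
I4: z[4]−=0.228, z[1]+=0.228
solve → V1=-1.218, V2=-0.2618, V3=-1.343, V4=0.000
aux → i_L1=-0.3029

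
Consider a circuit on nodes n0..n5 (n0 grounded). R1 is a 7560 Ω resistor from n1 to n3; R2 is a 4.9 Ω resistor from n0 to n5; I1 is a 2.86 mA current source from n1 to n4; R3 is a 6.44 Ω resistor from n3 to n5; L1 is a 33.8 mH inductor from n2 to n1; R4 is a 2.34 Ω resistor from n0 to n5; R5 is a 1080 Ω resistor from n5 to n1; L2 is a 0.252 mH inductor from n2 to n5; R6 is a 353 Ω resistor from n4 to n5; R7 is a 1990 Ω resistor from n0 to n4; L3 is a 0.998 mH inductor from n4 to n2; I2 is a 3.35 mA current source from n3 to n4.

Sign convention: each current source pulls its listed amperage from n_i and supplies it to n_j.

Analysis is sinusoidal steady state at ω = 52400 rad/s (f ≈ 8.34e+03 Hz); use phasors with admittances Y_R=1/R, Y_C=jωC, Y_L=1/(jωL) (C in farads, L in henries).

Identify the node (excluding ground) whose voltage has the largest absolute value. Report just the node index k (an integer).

1

Element admittances at ω=52400 rad/s:
  Y(R1) = 0.0001323+0.000j S between n1,n3
  Y(R2) = 0.2041+0.000j S between n0,n5
  I1: injects 0.00286 A into n4 (from n1)
  Y(R3) = 0.1553+0.000j S between n3,n5
  Y(L1) = 0.000-0.0005646j S between n2,n1
  Y(R4) = 0.4274+0.000j S between n0,n5
  Y(R5) = 0.0009259+0.000j S between n5,n1
  Y(L2) = 0.000-0.07573j S between n2,n5
  Y(R6) = 0.002833+0.000j S between n4,n5
  Y(R7) = 0.0005025+0.000j S between n0,n4
  Y(L3) = 0.000-0.01912j S between n4,n2
  I2: injects 0.00335 A into n4 (from n3)
Assemble and solve the 5×5 MNA system:
  V(n1)=-2.077-1.109j  V(n2)=0.001323+0.06990j  V(n3)=-0.02338-0.001248j  V(n4)=0.06813+0.3828j  V(n5)=-5.422e-05-0.0003046j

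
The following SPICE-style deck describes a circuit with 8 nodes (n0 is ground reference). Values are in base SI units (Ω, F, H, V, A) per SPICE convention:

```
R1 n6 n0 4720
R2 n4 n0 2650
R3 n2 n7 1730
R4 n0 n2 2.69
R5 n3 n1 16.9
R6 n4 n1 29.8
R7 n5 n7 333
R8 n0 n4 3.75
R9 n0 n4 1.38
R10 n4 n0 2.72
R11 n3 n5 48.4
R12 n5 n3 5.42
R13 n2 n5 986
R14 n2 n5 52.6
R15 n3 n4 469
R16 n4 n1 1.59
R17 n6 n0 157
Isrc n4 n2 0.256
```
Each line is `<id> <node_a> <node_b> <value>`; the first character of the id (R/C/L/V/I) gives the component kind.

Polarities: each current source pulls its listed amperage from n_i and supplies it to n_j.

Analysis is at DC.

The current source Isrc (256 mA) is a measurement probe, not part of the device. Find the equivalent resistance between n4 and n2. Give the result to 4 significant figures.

R_eq = 3.269 Ω

Apply KCL at each of the 7 non-ground nodes and solve the resulting linear system.
Node n1: branches {R5, R6, R16} → V_1 = -0.1627
Node n2: branches {R3, R4, R13, R14, Isrc} → V_2 = 0.6571
Node n3: branches {R5, R11, R12, R15} → V_3 = 0.02807
Node n4: branches {R2, R6, R8, R9, R10, R15, R16, Isrc} → V_4 = -0.1797
Node n5: branches {R7, R11, R12, R13, R14} → V_5 = 0.08524
Node n6: branches {R1, R17} → V_6 = 0.000
Node n7: branches {R3, R7} → V_7 = 0.1775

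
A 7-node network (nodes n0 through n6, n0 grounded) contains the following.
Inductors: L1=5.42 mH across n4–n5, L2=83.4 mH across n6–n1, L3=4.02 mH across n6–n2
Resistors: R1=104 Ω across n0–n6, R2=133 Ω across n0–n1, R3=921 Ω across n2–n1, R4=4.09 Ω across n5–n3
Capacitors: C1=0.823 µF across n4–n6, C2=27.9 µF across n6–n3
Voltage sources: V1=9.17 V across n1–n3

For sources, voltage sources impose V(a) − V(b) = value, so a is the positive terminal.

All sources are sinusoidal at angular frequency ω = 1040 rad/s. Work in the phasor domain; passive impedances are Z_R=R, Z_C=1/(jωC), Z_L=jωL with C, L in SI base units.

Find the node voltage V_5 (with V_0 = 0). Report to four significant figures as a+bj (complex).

Element admittances at ω=1040 rad/s:
  Y(L1) = 0.000-0.1774j S between n4,n5
  Y(R1) = 0.009615+0.000j S between n0,n6
  Y(L2) = 0.000-0.01153j S between n6,n1
  Y(R2) = 0.007519+0.000j S between n0,n1
  Y(R3) = 0.001086+0.000j S between n2,n1
  Y(L3) = 0.000-0.2392j S between n6,n2
  Y(C1) = 0.000+0.0008559j S between n4,n6
  Y(C2) = 0.000+0.02902j S between n6,n3
  Y(R4) = 0.2445+0.000j S between n5,n3
  V1: constraint V(n1)−V(n3) = 9.17
Assemble and solve the 7×7 MNA system:
  V(n1)=7.735+2.238j  V(n2)=-6.066-1.687j  V(n3)=-1.435+2.238j  V(n4)=-1.399+2.241j  V(n5)=-1.422+2.221j  V(n6)=-6.048-1.750j
  i(V1)=-0.1191+0.1378j

-1.422+2.221j V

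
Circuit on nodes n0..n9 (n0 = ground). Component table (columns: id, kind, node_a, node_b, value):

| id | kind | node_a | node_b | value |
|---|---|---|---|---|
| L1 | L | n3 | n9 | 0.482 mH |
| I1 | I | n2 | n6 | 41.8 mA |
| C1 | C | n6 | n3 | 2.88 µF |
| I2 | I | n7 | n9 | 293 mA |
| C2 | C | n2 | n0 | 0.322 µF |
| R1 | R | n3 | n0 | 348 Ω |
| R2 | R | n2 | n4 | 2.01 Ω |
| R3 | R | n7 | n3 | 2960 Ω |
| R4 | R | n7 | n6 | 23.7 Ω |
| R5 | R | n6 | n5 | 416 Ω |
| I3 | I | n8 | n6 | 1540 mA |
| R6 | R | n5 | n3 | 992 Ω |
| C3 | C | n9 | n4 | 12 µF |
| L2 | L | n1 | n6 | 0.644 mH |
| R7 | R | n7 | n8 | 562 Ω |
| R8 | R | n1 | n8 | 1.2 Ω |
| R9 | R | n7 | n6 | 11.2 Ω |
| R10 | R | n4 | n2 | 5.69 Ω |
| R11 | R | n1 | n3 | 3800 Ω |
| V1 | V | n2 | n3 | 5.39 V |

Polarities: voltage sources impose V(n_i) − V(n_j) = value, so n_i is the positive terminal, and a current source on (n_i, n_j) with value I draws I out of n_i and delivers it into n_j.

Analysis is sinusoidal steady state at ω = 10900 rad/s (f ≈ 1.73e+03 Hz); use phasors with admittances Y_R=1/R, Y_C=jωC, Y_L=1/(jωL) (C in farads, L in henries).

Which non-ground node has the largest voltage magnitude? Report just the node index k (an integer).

MNA unknowns: 9 node voltages V₁..V_9 plus 1 source current (V1)
L1: Y=0.000-0.1903j on G[3,9]
I1: z[2]−=0.0418, z[6]+=0.0418
C1: Y=0.000+0.03139j on G[6,3]
I2: z[7]−=0.293, z[9]+=0.293
C2: Y=0.000+0.003510j on G[2,0]
R1: Y=0.002874+0.000j on G[3,0]
R2: Y=0.4975+0.000j on G[2,4]
R3: Y=0.0003378+0.000j on G[7,3]
R4: Y=0.04219+0.000j on G[7,6]
R5: Y=0.002404+0.000j on G[6,5]
I3: z[8]−=1.54, z[6]+=1.54
R6: Y=0.001008+0.000j on G[5,3]
C3: Y=0.000+0.1308j on G[9,4]
L2: Y=0.000-0.1425j on G[1,6]
R7: Y=0.001779+0.000j on G[7,8]
R8: Y=0.8333+0.000j on G[1,8]
R9: Y=0.08929+0.000j on G[7,6]
R10: Y=0.1757+0.000j on G[4,2]
R11: Y=0.0002632+0.000j on G[1,3]
V1: row V2−V3=5.39, i_V1 at 2,3
solve → V1=-3.605-5.487j, V2=2.163-2.642j, V3=-3.227-2.642j, V4=-0.02730-4.629j, V5=-3.396+2.971j, V6=-3.467+5.325j, V7=-5.686+5.161j, V8=-5.454-5.465j, V9=-10.26+6.645j
aux → i_V1=-1.526-1.346j

9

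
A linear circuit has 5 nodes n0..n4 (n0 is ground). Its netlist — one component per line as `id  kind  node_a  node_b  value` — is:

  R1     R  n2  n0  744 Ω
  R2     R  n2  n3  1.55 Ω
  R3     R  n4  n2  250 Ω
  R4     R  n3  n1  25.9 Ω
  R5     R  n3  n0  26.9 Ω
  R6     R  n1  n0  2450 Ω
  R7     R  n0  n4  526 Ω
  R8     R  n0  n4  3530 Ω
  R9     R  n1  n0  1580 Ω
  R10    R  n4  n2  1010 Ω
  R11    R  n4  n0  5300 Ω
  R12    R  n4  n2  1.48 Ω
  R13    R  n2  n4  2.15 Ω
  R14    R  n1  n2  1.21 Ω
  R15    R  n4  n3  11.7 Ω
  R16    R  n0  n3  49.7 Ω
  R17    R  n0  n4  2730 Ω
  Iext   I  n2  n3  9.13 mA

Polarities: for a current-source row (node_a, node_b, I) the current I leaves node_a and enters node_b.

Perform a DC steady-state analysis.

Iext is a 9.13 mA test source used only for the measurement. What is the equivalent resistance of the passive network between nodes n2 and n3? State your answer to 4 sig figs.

Element admittances at DC:
  Y(R1) = 0.001344 S between n2,n0
  Y(R2) = 0.6452 S between n2,n3
  Y(R3) = 0.004000 S between n4,n2
  Y(R4) = 0.03861 S between n3,n1
  Y(R5) = 0.03717 S between n3,n0
  Y(R6) = 0.0004082 S between n1,n0
  Y(R7) = 0.001901 S between n0,n4
  Y(R8) = 0.0002833 S between n0,n4
  Y(R9) = 0.0006329 S between n1,n0
  Y(R10) = 0.0009901 S between n4,n2
  Y(R11) = 0.0001887 S between n4,n0
  Y(R12) = 0.6757 S between n4,n2
  Y(R13) = 0.4651 S between n2,n4
  Y(R14) = 0.8264 S between n1,n2
  Y(R15) = 0.08547 S between n4,n3
  Y(R16) = 0.02012 S between n0,n3
  Y(R17) = 0.0003663 S between n0,n4
  Iext: injects 0.00913 A into n3 (from n2)
Assemble and solve the 4×4 MNA system:
  V(n1)=-0.01044  V(n2)=-0.01099  V(n3)=0.0009323  V(n4)=-0.01014

R_eq = 1.306 Ω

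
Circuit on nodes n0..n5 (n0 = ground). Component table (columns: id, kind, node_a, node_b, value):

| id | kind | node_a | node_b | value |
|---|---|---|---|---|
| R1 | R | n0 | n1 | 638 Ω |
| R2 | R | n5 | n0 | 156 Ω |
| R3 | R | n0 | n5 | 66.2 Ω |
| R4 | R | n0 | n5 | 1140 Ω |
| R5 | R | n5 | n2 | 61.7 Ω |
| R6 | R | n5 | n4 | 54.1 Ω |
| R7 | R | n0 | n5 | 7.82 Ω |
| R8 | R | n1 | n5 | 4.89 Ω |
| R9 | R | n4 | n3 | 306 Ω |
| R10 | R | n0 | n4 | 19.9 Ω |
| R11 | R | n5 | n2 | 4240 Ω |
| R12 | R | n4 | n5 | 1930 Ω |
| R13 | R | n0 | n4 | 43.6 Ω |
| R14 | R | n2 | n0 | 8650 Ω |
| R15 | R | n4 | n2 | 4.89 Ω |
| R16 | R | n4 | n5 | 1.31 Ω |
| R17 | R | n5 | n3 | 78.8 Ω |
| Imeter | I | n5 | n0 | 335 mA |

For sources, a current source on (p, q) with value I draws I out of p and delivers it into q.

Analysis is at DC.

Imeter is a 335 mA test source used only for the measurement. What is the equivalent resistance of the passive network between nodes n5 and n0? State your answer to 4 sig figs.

Apply KCL at each of the 5 non-ground nodes and solve the resulting linear system.
Node n1: branches {R1, R8} → V_1 = -1.518
Node n2: branches {R5, R11, R14, R15} → V_2 = -1.410
Node n3: branches {R9, R17} → V_3 = -1.504
Node n4: branches {R6, R9, R10, R12, R13, R15, R16} → V_4 = -1.401
Node n5: branches {R2, R3, R4, R5, R6, R7, R8, R11, R12, R16, R17, Imeter} → V_5 = -1.530

R_eq = 4.567 Ω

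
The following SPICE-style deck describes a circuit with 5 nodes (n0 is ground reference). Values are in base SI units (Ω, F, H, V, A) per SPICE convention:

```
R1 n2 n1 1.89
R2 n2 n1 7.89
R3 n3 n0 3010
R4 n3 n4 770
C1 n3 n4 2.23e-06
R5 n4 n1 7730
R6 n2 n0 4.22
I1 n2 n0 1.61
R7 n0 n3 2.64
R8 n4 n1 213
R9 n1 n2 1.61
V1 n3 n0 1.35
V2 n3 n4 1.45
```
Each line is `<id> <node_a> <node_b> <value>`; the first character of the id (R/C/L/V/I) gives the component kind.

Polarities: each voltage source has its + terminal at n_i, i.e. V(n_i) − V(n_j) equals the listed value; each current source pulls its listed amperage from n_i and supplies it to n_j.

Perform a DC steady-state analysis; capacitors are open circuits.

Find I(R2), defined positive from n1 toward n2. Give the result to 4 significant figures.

Element admittances at DC:
  Y(R1) = 0.5291 S between n2,n1
  Y(R2) = 0.1267 S between n2,n1
  Y(R3) = 0.0003322 S between n3,n0
  Y(R4) = 0.001299 S between n3,n4
  Y(C1) = 0.000 S between n3,n4
  Y(R5) = 0.0001294 S between n4,n1
  Y(R6) = 0.2370 S between n2,n0
  I1: injects 1.61 A into n0 (from n2)
  Y(R7) = 0.3788 S between n0,n3
  Y(R8) = 0.004695 S between n4,n1
  Y(R9) = 0.6211 S between n1,n2
  V1: constraint V(n3)−V(n0) = 1.35
  V2: constraint V(n3)−V(n4) = 1.45
Assemble and solve the 6×6 MNA system:
  V(n1)=-6.636  V(n2)=-6.661  V(n3)=1.350  V(n4)=-0.1000
  i(V1)=-0.5433  i(V2)=0.02965

0.003130 A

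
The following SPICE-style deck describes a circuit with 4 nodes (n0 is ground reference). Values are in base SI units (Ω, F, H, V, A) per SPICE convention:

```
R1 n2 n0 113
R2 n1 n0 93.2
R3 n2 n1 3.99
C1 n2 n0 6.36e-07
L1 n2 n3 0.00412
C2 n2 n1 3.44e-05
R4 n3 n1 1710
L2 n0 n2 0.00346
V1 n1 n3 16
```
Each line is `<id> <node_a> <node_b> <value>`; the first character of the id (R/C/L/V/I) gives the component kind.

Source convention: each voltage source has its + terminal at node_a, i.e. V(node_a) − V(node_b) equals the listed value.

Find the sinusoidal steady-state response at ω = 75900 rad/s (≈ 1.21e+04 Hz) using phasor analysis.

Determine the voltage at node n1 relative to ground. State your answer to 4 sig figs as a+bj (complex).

-0.01729-0.005688j V

MNA unknowns: 3 node voltages V₁..V_3 plus 1 source current (V1)
R1: Y=0.008850+0.000j on G[2,0]
R2: Y=0.01073+0.000j on G[1,0]
R3: Y=0.2506+0.000j on G[2,1]
C1: Y=0.000+0.04827j on G[2,0]
L1: Y=0.000-0.003198j on G[2,3]
C2: Y=0.000+2.611j on G[2,1]
R4: Y=0.0005848+0.000j on G[3,1]
L2: Y=0.000-0.003808j on G[0,2]
V1: row V1−V3=16, i_V1 at 1,3
solve → V1=-0.01729-0.005688j, V2=0.002119-0.003751j, V3=-16.02-0.005688j
aux → i_V1=-0.009363+0.05123j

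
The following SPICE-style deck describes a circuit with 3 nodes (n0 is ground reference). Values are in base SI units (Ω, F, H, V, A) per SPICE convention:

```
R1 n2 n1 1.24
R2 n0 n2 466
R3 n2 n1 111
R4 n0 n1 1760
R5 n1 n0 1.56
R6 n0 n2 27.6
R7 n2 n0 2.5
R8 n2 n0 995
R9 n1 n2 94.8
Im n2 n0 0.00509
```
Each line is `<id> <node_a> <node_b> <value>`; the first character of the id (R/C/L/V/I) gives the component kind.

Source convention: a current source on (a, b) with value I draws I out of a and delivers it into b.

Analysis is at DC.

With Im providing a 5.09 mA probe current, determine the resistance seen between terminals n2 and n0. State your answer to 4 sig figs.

R_eq = 1.249 Ω

Apply KCL at each of the 2 non-ground nodes and solve the resulting linear system.
Node n1: branches {R1, R3, R4, R5, R9} → V_1 = -0.003579
Node n2: branches {R1, R2, R3, R6, R7, R8, R9, Im} → V_2 = -0.006359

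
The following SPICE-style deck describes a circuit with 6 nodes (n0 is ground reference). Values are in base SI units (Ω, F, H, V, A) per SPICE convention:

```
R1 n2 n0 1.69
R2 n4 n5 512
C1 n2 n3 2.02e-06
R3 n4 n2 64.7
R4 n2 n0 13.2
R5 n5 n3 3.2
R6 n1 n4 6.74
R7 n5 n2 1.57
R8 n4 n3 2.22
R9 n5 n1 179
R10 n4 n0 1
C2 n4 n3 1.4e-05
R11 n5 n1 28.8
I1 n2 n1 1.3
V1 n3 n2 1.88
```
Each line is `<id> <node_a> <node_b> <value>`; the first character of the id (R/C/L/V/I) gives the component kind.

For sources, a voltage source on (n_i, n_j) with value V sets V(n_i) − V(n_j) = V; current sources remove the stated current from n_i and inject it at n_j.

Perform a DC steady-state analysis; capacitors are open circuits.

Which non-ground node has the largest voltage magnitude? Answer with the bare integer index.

1

MNA unknowns: 5 node voltages V₁..V_5 plus 1 source current (V1)
R1: Y=0.5917 on G[2,0]
R2: Y=0.001953 on G[4,5]
C1: Y=0.000 on G[2,3]
R3: Y=0.01546 on G[4,2]
R4: Y=0.07576 on G[2,0]
R5: Y=0.3125 on G[5,3]
R6: Y=0.1484 on G[1,4]
R7: Y=0.6369 on G[5,2]
R8: Y=0.4505 on G[4,3]
R9: Y=0.005587 on G[5,1]
R10: Y=1.000 on G[4,0]
C2: Y=0.000 on G[4,3]
R11: Y=0.03472 on G[5,1]
I1: z[2]−=1.3, z[1]+=1.3
V1: row V3−V2=1.88, i_V1 at 3,2
solve → V1=7.488, V2=-1.267, V3=0.6130, V4=0.8457, V5=-0.3146
aux → i_V1=-0.1850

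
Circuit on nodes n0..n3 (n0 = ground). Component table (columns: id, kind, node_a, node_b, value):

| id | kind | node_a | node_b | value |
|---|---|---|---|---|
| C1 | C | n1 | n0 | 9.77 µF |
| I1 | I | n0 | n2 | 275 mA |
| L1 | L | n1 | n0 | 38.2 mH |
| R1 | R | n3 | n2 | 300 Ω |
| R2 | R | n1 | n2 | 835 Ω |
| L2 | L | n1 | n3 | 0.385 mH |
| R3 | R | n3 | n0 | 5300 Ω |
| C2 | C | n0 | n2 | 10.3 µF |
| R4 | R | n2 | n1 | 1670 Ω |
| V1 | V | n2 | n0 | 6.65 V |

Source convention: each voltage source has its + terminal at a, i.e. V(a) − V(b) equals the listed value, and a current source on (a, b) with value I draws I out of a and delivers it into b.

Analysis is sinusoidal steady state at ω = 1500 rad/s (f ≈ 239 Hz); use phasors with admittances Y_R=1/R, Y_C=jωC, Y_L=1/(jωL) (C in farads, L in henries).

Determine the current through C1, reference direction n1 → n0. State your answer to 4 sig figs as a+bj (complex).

-0.03868+0.07360j A

MNA unknowns: 3 node voltages V₁..V_3 plus 1 source current (V1)
C1: Y=0.000+0.01465j on G[1,0]
I1: z[0]−=0.275, z[2]+=0.275
L1: Y=0.000-0.01745j on G[1,0]
R1: Y=0.003333+0.000j on G[3,2]
R2: Y=0.001198+0.000j on G[1,2]
L2: Y=0.000-1.732j on G[1,3]
R3: Y=0.0001887+0.000j on G[3,0]
C2: Y=0.000+0.01545j on G[0,2]
R4: Y=0.0005988+0.000j on G[2,1]
V1: row V2−V0=6.65, i_V1 at 2,0
solve → V1=5.022+2.640j, V2=6.650+0.000j, V3=5.028+2.642j
aux → i_V1=0.2667-0.08919j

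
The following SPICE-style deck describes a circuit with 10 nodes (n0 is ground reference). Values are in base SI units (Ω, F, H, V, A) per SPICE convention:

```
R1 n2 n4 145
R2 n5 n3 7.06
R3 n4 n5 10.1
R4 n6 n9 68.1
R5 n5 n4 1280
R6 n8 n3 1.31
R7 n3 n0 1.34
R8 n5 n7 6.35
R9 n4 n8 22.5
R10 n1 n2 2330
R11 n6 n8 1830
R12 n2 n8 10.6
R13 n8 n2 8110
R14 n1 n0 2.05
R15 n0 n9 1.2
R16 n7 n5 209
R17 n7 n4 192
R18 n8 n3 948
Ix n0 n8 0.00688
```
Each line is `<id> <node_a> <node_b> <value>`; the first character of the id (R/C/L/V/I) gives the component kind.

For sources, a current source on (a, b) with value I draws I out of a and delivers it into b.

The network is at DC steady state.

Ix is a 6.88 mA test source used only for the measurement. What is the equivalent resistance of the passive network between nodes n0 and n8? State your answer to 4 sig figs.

R_eq = 2.596 Ω

Element admittances at DC:
  Y(R1) = 0.006897 S between n2,n4
  Y(R2) = 0.1416 S between n5,n3
  Y(R3) = 0.09901 S between n4,n5
  Y(R4) = 0.01468 S between n6,n9
  Y(R5) = 0.0007813 S between n5,n4
  Y(R6) = 0.7634 S between n8,n3
  Y(R7) = 0.7463 S between n3,n0
  Y(R8) = 0.1575 S between n5,n7
  Y(R9) = 0.04444 S between n4,n8
  Y(R10) = 0.0004292 S between n1,n2
  Y(R11) = 0.0005464 S between n6,n8
  Y(R12) = 0.09434 S between n2,n8
  Y(R13) = 0.0001233 S between n8,n2
  Y(R14) = 0.4878 S between n1,n0
  Y(R15) = 0.8333 S between n0,n9
  Y(R16) = 0.004785 S between n7,n5
  Y(R17) = 0.005208 S between n7,n4
  Y(R18) = 0.001055 S between n8,n3
  Ix: injects 0.00688 A into n8 (from n0)
Assemble and solve the 9×9 MNA system:
  V(n1)=1.536e-05  V(n2)=0.01747  V(n3)=0.009197  V(n4)=0.01316  V(n5)=0.01088  V(n6)=0.0006518  V(n7)=0.01095  V(n8)=0.01786  V(n9)=1.129e-05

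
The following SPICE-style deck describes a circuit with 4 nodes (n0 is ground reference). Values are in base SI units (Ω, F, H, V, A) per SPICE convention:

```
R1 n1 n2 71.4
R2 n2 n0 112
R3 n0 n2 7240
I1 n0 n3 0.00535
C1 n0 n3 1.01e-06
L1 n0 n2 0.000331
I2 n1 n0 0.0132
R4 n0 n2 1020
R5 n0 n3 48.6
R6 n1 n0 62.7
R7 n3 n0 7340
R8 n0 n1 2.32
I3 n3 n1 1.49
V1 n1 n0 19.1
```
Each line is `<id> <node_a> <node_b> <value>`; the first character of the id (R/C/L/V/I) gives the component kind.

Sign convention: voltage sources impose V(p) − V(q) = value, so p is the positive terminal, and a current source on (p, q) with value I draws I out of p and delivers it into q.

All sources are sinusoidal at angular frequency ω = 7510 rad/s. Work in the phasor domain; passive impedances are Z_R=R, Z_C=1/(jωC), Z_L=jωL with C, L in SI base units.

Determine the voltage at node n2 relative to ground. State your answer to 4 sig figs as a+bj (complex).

Element admittances at ω=7510 rad/s:
  Y(R1) = 0.01401+0.000j S between n1,n2
  Y(R2) = 0.008929+0.000j S between n2,n0
  Y(R3) = 0.0001381+0.000j S between n0,n2
  I1: injects 0.00535 A into n3 (from n0)
  Y(C1) = 0.000+0.007585j S between n0,n3
  Y(L1) = 0.000-0.4023j S between n0,n2
  I2: injects 0.0132 A into n0 (from n1)
  Y(R4) = 0.0009804+0.000j S between n0,n2
  Y(R5) = 0.02058+0.000j S between n0,n3
  Y(R6) = 0.01595+0.000j S between n1,n0
  Y(R7) = 0.0001362+0.000j S between n3,n0
  Y(R8) = 0.4310+0.000j S between n0,n1
  I3: injects 1.49 A into n1 (from n3)
  V1: constraint V(n1)−V(n0) = 19.1
Assemble and solve the 4×4 MNA system:
  V(n1)=19.10+0.000j  V(n2)=0.03962+0.6626j  V(n3)=-63.20+23.15j
  i(V1)=-7.328+0.009280j

0.03962+0.6626j V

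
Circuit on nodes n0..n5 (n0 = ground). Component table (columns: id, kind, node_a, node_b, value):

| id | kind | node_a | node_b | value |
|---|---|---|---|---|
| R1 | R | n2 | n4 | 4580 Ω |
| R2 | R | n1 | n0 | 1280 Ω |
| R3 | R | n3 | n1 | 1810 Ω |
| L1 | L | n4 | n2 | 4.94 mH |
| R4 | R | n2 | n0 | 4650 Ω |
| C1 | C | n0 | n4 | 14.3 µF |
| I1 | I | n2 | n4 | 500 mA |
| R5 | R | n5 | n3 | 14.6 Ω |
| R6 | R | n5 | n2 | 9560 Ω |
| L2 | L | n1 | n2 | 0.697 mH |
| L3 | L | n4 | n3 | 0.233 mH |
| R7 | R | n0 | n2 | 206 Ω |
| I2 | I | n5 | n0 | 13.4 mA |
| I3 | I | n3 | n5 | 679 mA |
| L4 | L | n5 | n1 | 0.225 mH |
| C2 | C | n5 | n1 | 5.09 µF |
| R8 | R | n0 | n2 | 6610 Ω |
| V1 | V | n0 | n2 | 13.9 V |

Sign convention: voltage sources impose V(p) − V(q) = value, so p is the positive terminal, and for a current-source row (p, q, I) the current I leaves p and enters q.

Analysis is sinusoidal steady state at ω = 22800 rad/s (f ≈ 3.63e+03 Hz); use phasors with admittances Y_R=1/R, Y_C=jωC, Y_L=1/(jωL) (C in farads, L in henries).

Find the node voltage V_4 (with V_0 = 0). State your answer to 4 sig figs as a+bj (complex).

Element admittances at ω=22800 rad/s:
  Y(R1) = 0.0002183+0.000j S between n2,n4
  Y(R2) = 0.0007813+0.000j S between n1,n0
  Y(R3) = 0.0005525+0.000j S between n3,n1
  Y(L1) = 0.000-0.008878j S between n4,n2
  Y(R4) = 0.0002151+0.000j S between n2,n0
  Y(C1) = 0.000+0.3260j S between n0,n4
  I1: injects 0.5 A into n4 (from n2)
  Y(R5) = 0.06849+0.000j S between n5,n3
  Y(R6) = 0.0001046+0.000j S between n5,n2
  Y(L2) = 0.000-0.06293j S between n1,n2
  Y(L3) = 0.000-0.1882j S between n4,n3
  Y(R7) = 0.004854+0.000j S between n0,n2
  I2: injects 0.0134 A into n0 (from n5)
  I3: injects 0.679 A into n5 (from n3)
  Y(L4) = 0.000-0.1949j S between n5,n1
  Y(C2) = 0.000+0.1161j S between n5,n1
  Y(R8) = 0.0001513+0.000j S between n0,n2
  V1: constraint V(n0)−V(n2) = 13.9
Assemble and solve the 6×6 MNA system:
  V(n1)=-3.388+4.140j  V(n2)=-13.90+0.000j  V(n3)=-1.030-2.155j  V(n4)=2.463-0.7037j  V(n5)=4.913+7.393j
  i(V1)=0.1676+0.8061j

2.463-0.7037j V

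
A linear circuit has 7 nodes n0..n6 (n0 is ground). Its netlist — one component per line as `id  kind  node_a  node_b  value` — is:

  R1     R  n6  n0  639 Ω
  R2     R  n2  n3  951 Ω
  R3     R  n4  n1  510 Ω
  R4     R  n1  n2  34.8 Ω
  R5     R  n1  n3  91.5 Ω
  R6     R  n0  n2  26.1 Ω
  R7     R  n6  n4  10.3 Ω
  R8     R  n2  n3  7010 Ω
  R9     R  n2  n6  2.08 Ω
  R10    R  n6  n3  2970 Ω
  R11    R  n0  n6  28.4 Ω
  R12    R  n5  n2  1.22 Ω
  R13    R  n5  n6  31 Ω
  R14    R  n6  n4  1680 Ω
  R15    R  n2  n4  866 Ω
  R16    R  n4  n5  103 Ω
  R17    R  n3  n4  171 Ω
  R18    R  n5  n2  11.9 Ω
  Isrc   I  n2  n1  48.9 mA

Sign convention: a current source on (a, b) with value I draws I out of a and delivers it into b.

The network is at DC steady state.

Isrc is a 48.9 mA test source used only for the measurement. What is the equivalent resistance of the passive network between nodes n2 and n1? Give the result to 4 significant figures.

Element admittances at DC:
  Y(R1) = 0.001565 S between n6,n0
  Y(R2) = 0.001052 S between n2,n3
  Y(R3) = 0.001961 S between n4,n1
  Y(R4) = 0.02874 S between n1,n2
  Y(R5) = 0.01093 S between n1,n3
  Y(R6) = 0.03831 S between n0,n2
  Y(R7) = 0.09709 S between n6,n4
  Y(R8) = 0.0001427 S between n2,n3
  Y(R9) = 0.4808 S between n2,n6
  Y(R10) = 0.0003367 S between n6,n3
  Y(R11) = 0.03521 S between n0,n6
  Y(R12) = 0.8197 S between n5,n2
  Y(R13) = 0.03226 S between n5,n6
  Y(R14) = 0.0005952 S between n6,n4
  Y(R15) = 0.001155 S between n2,n4
  Y(R16) = 0.009709 S between n4,n5
  Y(R17) = 0.005848 S between n3,n4
  Y(R18) = 0.08403 S between n5,n2
  Isrc: injects 0.0489 A into n1 (from n2)
Assemble and solve the 6×6 MNA system:
  V(n1)=1.399  V(n2)=-0.006165  V(n3)=0.8578  V(n4)=0.07161  V(n5)=-0.004937  V(n6)=0.006423

R_eq = 28.74 Ω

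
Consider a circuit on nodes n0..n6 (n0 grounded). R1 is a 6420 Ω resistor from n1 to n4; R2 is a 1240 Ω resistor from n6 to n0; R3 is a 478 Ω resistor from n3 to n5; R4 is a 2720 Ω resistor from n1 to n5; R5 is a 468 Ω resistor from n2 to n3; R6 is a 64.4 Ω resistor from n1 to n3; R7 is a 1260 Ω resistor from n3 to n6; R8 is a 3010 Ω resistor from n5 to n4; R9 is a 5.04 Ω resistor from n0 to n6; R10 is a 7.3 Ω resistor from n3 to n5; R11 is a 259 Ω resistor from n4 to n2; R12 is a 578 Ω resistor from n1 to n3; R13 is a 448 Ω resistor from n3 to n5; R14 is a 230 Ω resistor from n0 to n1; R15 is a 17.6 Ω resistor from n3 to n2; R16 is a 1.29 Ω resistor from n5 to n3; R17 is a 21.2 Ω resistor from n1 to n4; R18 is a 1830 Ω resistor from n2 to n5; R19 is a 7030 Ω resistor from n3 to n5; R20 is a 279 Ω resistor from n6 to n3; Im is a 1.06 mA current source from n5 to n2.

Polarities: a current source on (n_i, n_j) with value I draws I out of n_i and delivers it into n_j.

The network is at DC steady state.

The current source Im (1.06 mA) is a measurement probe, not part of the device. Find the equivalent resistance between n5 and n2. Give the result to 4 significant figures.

R_eq = 17.06 Ω

Element admittances at DC:
  Y(R1) = 0.0001558 S between n1,n4
  Y(R2) = 0.0008065 S between n6,n0
  Y(R3) = 0.002092 S between n3,n5
  Y(R4) = 0.0003676 S between n1,n5
  Y(R5) = 0.002137 S between n2,n3
  Y(R6) = 0.01553 S between n1,n3
  Y(R7) = 0.0007937 S between n3,n6
  Y(R8) = 0.0003322 S between n5,n4
  Y(R9) = 0.1984 S between n0,n6
  Y(R10) = 0.1370 S between n3,n5
  Y(R11) = 0.003861 S between n4,n2
  Y(R12) = 0.001730 S between n1,n3
  Y(R13) = 0.002232 S between n3,n5
  Y(R14) = 0.004348 S between n0,n1
  Y(R15) = 0.05682 S between n3,n2
  Y(R16) = 0.7752 S between n5,n3
  Y(R17) = 0.04717 S between n1,n4
  Y(R18) = 0.0005464 S between n2,n5
  Y(R19) = 0.0001422 S between n3,n5
  Y(R20) = 0.003584 S between n6,n3
  Im: injects 0.00106 A into n2 (from n5)
Assemble and solve the 6×6 MNA system:
  V(n1)=0.001245  V(n2)=0.01567  V(n3)=-0.001264  V(n4)=0.002303  V(n5)=-0.002406  V(n6)=-2.718e-05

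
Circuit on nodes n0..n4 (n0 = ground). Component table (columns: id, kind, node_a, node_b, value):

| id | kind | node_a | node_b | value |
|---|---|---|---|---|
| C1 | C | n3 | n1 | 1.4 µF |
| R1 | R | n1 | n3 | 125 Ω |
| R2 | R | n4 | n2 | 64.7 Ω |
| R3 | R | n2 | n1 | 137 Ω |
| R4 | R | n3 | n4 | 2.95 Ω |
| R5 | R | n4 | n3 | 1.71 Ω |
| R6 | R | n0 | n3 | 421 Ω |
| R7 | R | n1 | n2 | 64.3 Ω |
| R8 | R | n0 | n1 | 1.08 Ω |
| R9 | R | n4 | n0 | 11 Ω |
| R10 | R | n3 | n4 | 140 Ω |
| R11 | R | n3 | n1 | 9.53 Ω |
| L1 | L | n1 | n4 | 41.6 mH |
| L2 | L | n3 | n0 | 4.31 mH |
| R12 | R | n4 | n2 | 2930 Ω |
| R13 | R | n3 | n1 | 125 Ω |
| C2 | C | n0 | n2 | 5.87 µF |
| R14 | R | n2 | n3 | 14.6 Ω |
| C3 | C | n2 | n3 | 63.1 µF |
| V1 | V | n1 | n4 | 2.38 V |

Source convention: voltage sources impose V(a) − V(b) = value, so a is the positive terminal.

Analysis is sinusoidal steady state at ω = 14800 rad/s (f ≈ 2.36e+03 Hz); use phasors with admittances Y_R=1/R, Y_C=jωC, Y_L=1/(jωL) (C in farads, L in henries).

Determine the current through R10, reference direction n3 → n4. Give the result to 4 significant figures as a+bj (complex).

Element admittances at ω=14800 rad/s:
  Y(C1) = 0.000+0.02072j S between n3,n1
  Y(R1) = 0.008000+0.000j S between n1,n3
  Y(R2) = 0.01546+0.000j S between n4,n2
  Y(R3) = 0.007299+0.000j S between n2,n1
  Y(R4) = 0.3390+0.000j S between n3,n4
  Y(R5) = 0.5848+0.000j S between n4,n3
  Y(R6) = 0.002375+0.000j S between n0,n3
  Y(R7) = 0.01555+0.000j S between n1,n2
  Y(R8) = 0.9259+0.000j S between n0,n1
  Y(R9) = 0.09091+0.000j S between n4,n0
  Y(R10) = 0.007143+0.000j S between n3,n4
  Y(R11) = 0.1049+0.000j S between n3,n1
  Y(L1) = 0.000-0.001624j S between n1,n4
  Y(L2) = 0.000-0.01568j S between n3,n0
  Y(R12) = 0.0003413+0.000j S between n4,n2
  Y(R13) = 0.008000+0.000j S between n3,n1
  Y(C2) = 0.000+0.08688j S between n0,n2
  Y(R14) = 0.06849+0.000j S between n2,n3
  Y(C3) = 0.000+0.9339j S between n2,n3
  V1: constraint V(n1)−V(n4) = 2.38
Assemble and solve the 5×5 MNA system:
  V(n1)=0.2313+0.1137j  V(n2)=-1.666+0.2135j  V(n3)=-1.820+0.2603j  V(n4)=-2.149+0.1137j
  i(V1)=-0.5086-0.1239j

0.002345+0.001047j A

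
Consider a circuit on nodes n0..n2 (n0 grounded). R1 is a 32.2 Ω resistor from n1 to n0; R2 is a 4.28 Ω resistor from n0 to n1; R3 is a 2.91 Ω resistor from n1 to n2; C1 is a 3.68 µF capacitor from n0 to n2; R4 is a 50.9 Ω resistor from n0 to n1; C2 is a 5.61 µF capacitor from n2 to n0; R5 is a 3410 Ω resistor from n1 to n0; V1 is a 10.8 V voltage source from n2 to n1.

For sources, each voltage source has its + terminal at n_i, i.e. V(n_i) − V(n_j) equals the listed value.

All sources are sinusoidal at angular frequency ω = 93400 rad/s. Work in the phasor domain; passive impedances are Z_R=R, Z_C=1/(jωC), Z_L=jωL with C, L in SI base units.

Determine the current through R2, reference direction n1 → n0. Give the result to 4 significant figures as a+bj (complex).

-2.278-0.7474j A

Element admittances at ω=93400 rad/s:
  Y(R1) = 0.03106+0.000j S between n1,n0
  Y(R2) = 0.2336+0.000j S between n0,n1
  Y(R3) = 0.3436+0.000j S between n1,n2
  Y(C1) = 0.000+0.3437j S between n0,n2
  Y(R4) = 0.01965+0.000j S between n0,n1
  Y(C2) = 0.000+0.5240j S between n2,n0
  Y(R5) = 0.0002933+0.000j S between n1,n0
  V1: constraint V(n2)−V(n1) = 10.8
Assemble and solve the 3×3 MNA system:
  V(n1)=-9.751-3.199j  V(n2)=1.049-3.199j
  i(V1)=-6.487-0.9105j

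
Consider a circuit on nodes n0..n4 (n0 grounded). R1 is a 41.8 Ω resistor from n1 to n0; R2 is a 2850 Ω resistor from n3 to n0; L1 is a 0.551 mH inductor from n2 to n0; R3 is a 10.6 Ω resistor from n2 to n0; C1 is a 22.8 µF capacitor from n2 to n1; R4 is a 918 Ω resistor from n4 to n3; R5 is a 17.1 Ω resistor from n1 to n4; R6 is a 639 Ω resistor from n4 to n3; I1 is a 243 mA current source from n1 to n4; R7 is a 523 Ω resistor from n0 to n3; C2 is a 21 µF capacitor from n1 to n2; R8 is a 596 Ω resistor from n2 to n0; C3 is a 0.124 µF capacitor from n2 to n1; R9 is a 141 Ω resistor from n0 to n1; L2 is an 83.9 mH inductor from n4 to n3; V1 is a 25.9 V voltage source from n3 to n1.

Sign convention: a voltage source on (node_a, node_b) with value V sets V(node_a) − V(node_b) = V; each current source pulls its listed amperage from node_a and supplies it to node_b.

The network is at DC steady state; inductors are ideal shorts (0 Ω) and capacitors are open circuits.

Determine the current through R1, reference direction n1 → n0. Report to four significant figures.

-0.04213 A

Element admittances at DC:
  Y(R1) = 0.02392 S between n1,n0
  Y(R2) = 0.0003509 S between n3,n0
  L1: short n2↔n0 (DC inductor)
  Y(R3) = 0.09434 S between n2,n0
  Y(C1) = 0.000 S between n2,n1
  Y(R4) = 0.001089 S between n4,n3
  Y(R5) = 0.05848 S between n1,n4
  Y(R6) = 0.001565 S between n4,n3
  I1: injects 0.243 A into n4 (from n1)
  Y(R7) = 0.001912 S between n0,n3
  Y(C2) = 0.000 S between n1,n2
  Y(R8) = 0.001678 S between n2,n0
  Y(C3) = 0.000 S between n2,n1
  Y(R9) = 0.007092 S between n0,n1
  L2: short n4↔n3 (DC inductor)
  V1: constraint V(n3)−V(n1) = 25.9
Assemble and solve the 7×7 MNA system:
  V(n1)=-1.761  V(n2)=0.000  V(n3)=24.14  V(n4)=24.14
  i(L1)=0.000  i(L2)=-1.272  i(V1)=-1.326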